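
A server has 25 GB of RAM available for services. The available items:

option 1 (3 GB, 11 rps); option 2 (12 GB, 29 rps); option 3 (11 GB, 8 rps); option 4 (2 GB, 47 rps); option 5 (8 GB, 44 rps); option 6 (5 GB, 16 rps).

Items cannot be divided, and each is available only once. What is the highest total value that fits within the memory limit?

Check high-value combinations within 25 GB:
- option 1+option 2+option 4+option 5: memory 3+12+2+8=25, value 11+29+47+44=131
- option 2+option 4+option 5: memory 12+2+8=22, value 29+47+44=120
- option 1+option 4+option 5+option 6: memory 3+2+8+5=18, value 11+47+44+16=118
Best: 131 rps.

131 rps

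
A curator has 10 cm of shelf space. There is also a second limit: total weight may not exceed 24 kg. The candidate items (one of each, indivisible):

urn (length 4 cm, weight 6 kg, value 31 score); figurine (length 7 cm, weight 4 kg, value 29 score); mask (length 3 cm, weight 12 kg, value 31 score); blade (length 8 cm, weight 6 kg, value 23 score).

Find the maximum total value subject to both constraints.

62 score

Feasible sets respecting both limits:
- urn+mask: length 7, weight 18, value 62
- figurine+mask: length 10, weight 16, value 60
- urn: length 4, weight 6, value 31
Best: 62 score.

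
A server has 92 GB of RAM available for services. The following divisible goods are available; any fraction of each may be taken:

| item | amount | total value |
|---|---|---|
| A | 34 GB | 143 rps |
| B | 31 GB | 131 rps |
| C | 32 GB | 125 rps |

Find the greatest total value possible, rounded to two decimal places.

379.47

Take in order of value per unit:
- B (131/31 per unit): all 31 → value 131, running total 131.00
- A (143/34 per unit): all 34 → value 143, running total 274.00
- C (125/32 per unit): 27 of 32 → value 27×125/32 = 105.4688, running total 379.47
Total 379.47.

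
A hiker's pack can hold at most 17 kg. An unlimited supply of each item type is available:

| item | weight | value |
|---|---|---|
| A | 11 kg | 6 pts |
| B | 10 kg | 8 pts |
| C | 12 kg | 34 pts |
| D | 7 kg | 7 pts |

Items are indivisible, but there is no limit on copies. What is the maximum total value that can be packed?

Best value-per-unit is C at 34/12, and filling with it alone uses weight 1×12=12. No mix of the others beats 1×34 = 34.

34 pts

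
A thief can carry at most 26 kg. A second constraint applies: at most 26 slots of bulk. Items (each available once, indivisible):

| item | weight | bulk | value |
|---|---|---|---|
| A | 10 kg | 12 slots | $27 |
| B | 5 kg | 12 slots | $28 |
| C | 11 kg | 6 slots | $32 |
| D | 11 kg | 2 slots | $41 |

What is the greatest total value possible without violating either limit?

Feasible sets respecting both limits:
- A+B+D: weight 26, bulk 26, value 96
- C+D: weight 22, bulk 8, value 73
- B+D: weight 16, bulk 14, value 69
- A+D: weight 21, bulk 14, value 68
Best: $96.

$96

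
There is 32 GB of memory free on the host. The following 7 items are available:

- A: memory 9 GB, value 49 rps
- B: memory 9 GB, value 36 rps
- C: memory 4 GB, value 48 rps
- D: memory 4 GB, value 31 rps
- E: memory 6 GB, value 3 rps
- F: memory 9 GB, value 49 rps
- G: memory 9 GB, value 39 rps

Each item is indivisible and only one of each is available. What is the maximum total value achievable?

185 rps

This is a 0/1 knapsack; check combinations near the capacity.
- A+C+F+G: memory 9+4+9+9=31, value 49+48+49+39=185
- A+B+C+F: memory 9+9+4+9=31, value 49+36+48+49=182
- A+C+D+E+F: memory 9+4+4+6+9=32, value 49+48+31+3+49=180
- A+C+D+F: memory 9+4+4+9=26, value 49+48+31+49=177
- A+B+C+G: memory 9+9+4+9=31, value 49+36+48+39=172
Best: 185 rps.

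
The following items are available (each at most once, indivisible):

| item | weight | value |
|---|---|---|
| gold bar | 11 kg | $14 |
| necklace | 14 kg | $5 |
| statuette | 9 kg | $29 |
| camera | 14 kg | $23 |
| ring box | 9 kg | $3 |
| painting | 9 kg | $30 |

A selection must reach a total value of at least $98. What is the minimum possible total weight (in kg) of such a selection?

52

Subsets with value ≥ 98, sorted by total weight:
- gold bar+statuette+camera+ring box+painting: weight 52, value 99
- gold bar+necklace+statuette+camera+painting: weight 57, value 101
Minimum weight: 52 kg.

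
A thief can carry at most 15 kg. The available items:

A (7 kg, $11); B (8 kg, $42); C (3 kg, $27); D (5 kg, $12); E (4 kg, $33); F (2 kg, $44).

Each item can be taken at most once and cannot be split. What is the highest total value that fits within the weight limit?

Check high-value combinations within 15 kg:
- B+E+F: weight 8+4+2=14, value 42+33+44=119
- C+D+E+F: weight 3+5+4+2=14, value 27+12+33+44=116
- B+C+F: weight 8+3+2=13, value 42+27+44=113
Best: $119.

$119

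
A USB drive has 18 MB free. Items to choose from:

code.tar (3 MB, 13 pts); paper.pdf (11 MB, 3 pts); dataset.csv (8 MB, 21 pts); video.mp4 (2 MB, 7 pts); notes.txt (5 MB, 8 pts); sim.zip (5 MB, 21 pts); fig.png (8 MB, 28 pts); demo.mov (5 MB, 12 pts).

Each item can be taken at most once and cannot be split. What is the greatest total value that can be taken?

69 pts

This is a 0/1 knapsack; check combinations near the capacity.
- code.tar+video.mp4+sim.zip+fig.png: size 3+2+5+8=18, value 13+7+21+28=69
- code.tar+sim.zip+fig.png: size 3+5+8=16, value 13+21+28=62
- code.tar+dataset.csv+video.mp4+sim.zip: size 3+8+2+5=18, value 13+21+7+21=62
Best: 69 pts.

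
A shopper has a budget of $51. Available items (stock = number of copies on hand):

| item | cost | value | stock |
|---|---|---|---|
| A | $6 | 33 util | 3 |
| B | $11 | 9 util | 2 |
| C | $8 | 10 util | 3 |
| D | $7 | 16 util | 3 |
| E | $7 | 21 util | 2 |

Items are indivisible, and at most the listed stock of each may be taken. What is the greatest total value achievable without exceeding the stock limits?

Best selections within cost 51 and stock limits:
- 3×A + 2×D + 2×E: cost 46, value 173
- 3×A + 3×D + 1×E: cost 46, value 168
- 3×A + 1×C + 1×D + 2×E: cost 47, value 167
- 3×A + 1×B + 1×D + 2×E: cost 50, value 166
Best: 173 util.

173 util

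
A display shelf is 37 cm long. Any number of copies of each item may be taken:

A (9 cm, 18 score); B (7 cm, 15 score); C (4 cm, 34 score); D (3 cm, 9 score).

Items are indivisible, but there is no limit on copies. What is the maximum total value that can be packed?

306 score

Best value-per-unit is C at 34/4, and filling with it alone uses length 9×4=36. No mix of the others beats 9×34 = 306.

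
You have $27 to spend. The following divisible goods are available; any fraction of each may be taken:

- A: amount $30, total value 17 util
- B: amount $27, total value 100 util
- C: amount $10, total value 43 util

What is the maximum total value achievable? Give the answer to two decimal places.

105.96

Take in order of value per unit:
- C (43/10 per unit): all 10 → value 43, running total 43.00
- B (100/27 per unit): 17 of 27 → value 17×100/27 = 62.9630, running total 105.96
Total 105.96.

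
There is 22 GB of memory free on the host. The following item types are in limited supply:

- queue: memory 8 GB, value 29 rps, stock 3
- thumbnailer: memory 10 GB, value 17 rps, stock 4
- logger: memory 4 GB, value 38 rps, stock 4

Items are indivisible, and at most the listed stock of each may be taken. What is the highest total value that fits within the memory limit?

152 rps

Top feasible selections:
- 4×logger: memory 16, value 152
- 1×queue + 3×logger: memory 20, value 143
- 1×thumbnailer + 3×logger: memory 22, value 131
Best: 152 rps.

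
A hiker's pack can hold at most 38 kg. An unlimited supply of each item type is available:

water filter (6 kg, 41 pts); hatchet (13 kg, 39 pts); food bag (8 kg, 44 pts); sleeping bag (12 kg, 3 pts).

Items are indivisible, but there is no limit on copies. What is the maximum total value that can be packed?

249 pts

Best value-per-unit is water filter at 41/6; filling with it alone gives 6×41 = 246.
Optimal mix: 5×water filter + 1×food bag → weight 38, value 249.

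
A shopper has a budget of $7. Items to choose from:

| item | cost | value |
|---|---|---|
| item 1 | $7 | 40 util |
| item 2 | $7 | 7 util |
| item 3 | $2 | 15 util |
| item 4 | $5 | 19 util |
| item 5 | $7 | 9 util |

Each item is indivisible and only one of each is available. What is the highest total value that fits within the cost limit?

40 util

Check high-value combinations within $7:
- item 1: cost 7, value 40
- item 3+item 4: cost 2+5=7, value 15+19=34
- item 4: cost 5, value 19
Best: 40 util.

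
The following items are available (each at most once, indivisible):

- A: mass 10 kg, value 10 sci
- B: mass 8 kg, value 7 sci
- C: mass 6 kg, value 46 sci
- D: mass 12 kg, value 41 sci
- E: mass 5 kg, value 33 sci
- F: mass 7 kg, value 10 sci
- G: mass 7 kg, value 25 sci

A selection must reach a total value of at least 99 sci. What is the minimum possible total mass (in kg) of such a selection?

Subsets with value ≥ 99, sorted by total mass:
- C+E+G: mass 18, value 104
- C+D+E: mass 23, value 120
- D+E+G: mass 24, value 99
- C+E+F+G: mass 25, value 114
Minimum mass: 18 kg.

18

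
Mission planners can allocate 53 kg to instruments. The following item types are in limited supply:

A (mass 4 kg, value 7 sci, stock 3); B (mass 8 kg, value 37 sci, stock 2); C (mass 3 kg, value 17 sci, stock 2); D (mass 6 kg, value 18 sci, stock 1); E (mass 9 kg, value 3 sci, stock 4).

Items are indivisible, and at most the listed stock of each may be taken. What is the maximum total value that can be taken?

150 sci

Best selections within mass 53 and stock limits:
- 3×A + 2×B + 2×C + 1×D + 1×E: mass 49, value 150
- 3×A + 2×B + 2×C + 1×D: mass 40, value 147
- 2×A + 2×B + 2×C + 1×D + 1×E: mass 45, value 143
- 2×A + 2×B + 2×C + 1×D: mass 36, value 140
Best: 150 sci.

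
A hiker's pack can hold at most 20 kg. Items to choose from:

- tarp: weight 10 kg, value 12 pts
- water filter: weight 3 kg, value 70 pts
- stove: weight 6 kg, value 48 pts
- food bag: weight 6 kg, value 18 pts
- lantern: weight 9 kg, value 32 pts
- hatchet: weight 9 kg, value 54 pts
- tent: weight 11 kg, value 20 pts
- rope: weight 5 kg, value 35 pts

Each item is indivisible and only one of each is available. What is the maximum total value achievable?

Check high-value combinations within 20 kg:
- water filter+stove+hatchet: weight 3+6+9=18, value 70+48+54=172
- water filter+stove+food bag+rope: weight 3+6+6+5=20, value 70+48+18+35=171
- water filter+hatchet+rope: weight 3+9+5=17, value 70+54+35=159
- water filter+stove+rope: weight 3+6+5=14, value 70+48+35=153
- water filter+stove+lantern: weight 3+6+9=18, value 70+48+32=150
Best: 172 pts.

172 pts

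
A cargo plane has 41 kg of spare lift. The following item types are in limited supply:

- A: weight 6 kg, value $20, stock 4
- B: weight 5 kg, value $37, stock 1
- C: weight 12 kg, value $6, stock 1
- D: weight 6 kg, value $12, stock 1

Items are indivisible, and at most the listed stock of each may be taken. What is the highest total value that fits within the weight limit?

$129

Best selections within weight 41 and stock limits:
- 4×A + 1×B + 1×D: weight 35, value 129
- 4×A + 1×B + 1×C: weight 41, value 123
Best: $129.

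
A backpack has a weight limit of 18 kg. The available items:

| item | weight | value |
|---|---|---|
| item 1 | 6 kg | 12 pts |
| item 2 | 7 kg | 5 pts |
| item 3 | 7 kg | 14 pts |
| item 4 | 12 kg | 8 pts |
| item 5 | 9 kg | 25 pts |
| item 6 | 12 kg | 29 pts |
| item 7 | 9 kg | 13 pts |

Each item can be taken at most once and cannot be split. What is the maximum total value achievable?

Check high-value combinations within 18 kg:
- item 1+item 6: weight 6+12=18, value 12+29=41
- item 3+item 5: weight 7+9=16, value 14+25=39
- item 5+item 7: weight 9+9=18, value 25+13=38
- item 1+item 5: weight 6+9=15, value 12+25=37
- item 2+item 5: weight 7+9=16, value 5+25=30
Best: 41 pts.

41 pts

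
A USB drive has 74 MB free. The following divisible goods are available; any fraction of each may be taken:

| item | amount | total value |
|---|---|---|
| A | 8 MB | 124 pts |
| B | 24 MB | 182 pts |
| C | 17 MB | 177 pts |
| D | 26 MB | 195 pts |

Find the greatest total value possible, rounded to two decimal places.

670.50

Take in order of value per unit:
- A (124/8 per unit): all 8 → value 124, running total 124.00
- C (177/17 per unit): all 17 → value 177, running total 301.00
- B (182/24 per unit): all 24 → value 182, running total 483.00
- D (195/26 per unit): 25 of 26 → value 25×195/26 = 187.5000, running total 670.50
Total 670.50.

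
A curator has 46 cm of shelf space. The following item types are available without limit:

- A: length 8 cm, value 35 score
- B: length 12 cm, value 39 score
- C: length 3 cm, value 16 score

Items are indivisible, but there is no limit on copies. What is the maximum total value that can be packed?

Best value-per-unit is C at 16/3, and filling with it alone uses length 15×3=45. No mix of the others beats 15×16 = 240.

240 score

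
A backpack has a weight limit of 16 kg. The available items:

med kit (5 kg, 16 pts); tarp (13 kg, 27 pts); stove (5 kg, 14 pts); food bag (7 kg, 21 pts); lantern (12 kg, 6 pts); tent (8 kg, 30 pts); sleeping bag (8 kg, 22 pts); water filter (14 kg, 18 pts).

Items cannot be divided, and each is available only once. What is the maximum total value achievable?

Check high-value combinations within 16 kg:
- tent+sleeping bag: weight 8+8=16, value 30+22=52
- food bag+tent: weight 7+8=15, value 21+30=51
- med kit+tent: weight 5+8=13, value 16+30=46
- stove+tent: weight 5+8=13, value 14+30=44
- food bag+sleeping bag: weight 7+8=15, value 21+22=43
Best: 52 pts.

52 pts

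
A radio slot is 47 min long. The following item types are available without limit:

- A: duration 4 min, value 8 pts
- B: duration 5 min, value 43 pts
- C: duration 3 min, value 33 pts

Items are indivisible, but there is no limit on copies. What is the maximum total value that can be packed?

505 pts

Best value-per-unit is C at 33/3; filling with it alone gives 15×33 = 495.
Optimal mix: 1×B + 14×C → duration 47, value 505.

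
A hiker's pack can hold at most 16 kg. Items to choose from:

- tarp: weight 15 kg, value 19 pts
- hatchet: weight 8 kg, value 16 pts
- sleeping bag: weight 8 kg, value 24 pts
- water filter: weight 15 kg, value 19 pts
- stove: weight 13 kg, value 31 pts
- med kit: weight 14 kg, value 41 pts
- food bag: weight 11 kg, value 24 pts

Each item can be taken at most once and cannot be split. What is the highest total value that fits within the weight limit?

41 pts

This is a 0/1 knapsack; check combinations near the capacity.
- med kit: weight 14, value 41
- hatchet+sleeping bag: weight 8+8=16, value 16+24=40
- stove: weight 13, value 31
- sleeping bag: weight 8, value 24
Best: 41 pts.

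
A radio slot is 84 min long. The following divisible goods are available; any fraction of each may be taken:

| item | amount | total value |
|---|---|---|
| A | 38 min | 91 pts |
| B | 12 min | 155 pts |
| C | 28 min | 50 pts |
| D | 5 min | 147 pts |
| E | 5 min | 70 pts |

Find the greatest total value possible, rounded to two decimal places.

505.86

Take in order of value per unit:
- D (147/5 per unit): all 5 → value 147, running total 147.00
- E (70/5 per unit): all 5 → value 70, running total 217.00
- B (155/12 per unit): all 12 → value 155, running total 372.00
- A (91/38 per unit): all 38 → value 91, running total 463.00
- C (50/28 per unit): 24 of 28 → value 24×50/28 = 42.8571, running total 505.86
Total 505.86.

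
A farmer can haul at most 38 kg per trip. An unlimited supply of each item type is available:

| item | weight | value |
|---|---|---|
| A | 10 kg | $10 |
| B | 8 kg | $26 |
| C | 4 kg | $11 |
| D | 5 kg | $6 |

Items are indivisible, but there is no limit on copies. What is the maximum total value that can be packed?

Best value-per-unit is B at 26/8; filling with it alone gives 4×26 = 104.
Optimal mix: 4×B + 1×C → weight 36, value 115.

$115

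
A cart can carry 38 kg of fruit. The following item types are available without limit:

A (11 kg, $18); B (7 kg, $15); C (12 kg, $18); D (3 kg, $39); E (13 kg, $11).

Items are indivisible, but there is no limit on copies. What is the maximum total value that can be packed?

$468

Best value-per-unit is D at 39/3, and filling with it alone uses weight 12×3=36. No mix of the others beats 12×39 = 468.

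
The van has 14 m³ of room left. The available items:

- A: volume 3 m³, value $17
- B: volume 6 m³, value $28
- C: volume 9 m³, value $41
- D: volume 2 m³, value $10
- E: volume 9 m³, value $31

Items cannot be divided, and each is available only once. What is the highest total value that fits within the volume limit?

$68

Check high-value combinations within 14 m³:
- A+C+D: volume 3+9+2=14, value 17+41+10=68
- A+C: volume 3+9=12, value 17+41=58
- A+D+E: volume 3+2+9=14, value 17+10+31=58
- A+B+D: volume 3+6+2=11, value 17+28+10=55
Best: $68.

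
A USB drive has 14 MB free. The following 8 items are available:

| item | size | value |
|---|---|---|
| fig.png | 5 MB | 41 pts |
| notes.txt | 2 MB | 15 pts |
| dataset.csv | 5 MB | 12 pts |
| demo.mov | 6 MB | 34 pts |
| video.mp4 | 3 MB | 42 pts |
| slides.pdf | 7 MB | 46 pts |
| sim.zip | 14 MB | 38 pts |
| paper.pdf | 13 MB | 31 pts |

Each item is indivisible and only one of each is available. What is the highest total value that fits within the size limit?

117 pts

Check high-value combinations within 14 MB:
- fig.png+demo.mov+video.mp4: size 5+6+3=14, value 41+34+42=117
- notes.txt+video.mp4+slides.pdf: size 2+3+7=12, value 15+42+46=103
- fig.png+notes.txt+slides.pdf: size 5+2+7=14, value 41+15+46=102
Best: 117 pts.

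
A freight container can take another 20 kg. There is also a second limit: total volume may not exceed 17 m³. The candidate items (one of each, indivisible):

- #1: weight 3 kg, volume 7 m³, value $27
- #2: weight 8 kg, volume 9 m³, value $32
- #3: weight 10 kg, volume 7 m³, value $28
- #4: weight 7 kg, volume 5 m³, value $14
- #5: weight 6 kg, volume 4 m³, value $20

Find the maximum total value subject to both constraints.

$61

Feasible sets respecting both limits:
- #1+#4+#5: weight 16, volume 16, value 61
- #2+#3: weight 18, volume 16, value 60
- #1+#2: weight 11, volume 16, value 59
- #1+#3: weight 13, volume 14, value 55
Best: $61.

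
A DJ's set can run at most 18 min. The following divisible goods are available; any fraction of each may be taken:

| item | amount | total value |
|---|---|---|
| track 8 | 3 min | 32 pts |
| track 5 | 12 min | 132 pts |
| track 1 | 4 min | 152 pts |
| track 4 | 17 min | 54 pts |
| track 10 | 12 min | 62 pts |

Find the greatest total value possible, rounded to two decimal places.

305.33

Take in order of value per unit:
- track 1 (152/4 per unit): all 4 → value 152, running total 152.00
- track 5 (132/12 per unit): all 12 → value 132, running total 284.00
- track 8 (32/3 per unit): 2 of 3 → value 2×32/3 = 21.3333, running total 305.33
Total 305.33.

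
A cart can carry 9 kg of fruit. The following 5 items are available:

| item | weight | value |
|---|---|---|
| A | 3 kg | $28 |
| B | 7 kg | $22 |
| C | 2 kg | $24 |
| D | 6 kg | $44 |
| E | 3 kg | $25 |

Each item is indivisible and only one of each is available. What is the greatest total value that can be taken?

$77

This is a 0/1 knapsack; check combinations near the capacity.
- A+C+E: weight 3+2+3=8, value 28+24+25=77
- A+D: weight 3+6=9, value 28+44=72
- D+E: weight 6+3=9, value 44+25=69
- C+D: weight 2+6=8, value 24+44=68
Best: $77.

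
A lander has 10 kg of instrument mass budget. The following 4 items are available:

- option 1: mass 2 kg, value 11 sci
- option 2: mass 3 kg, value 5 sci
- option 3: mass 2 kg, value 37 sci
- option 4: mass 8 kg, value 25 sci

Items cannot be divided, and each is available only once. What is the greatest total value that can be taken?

62 sci

This is a 0/1 knapsack; check combinations near the capacity.
- option 3+option 4: mass 2+8=10, value 37+25=62
- option 1+option 2+option 3: mass 2+3+2=7, value 11+5+37=53
- option 1+option 3: mass 2+2=4, value 11+37=48
Best: 62 sci.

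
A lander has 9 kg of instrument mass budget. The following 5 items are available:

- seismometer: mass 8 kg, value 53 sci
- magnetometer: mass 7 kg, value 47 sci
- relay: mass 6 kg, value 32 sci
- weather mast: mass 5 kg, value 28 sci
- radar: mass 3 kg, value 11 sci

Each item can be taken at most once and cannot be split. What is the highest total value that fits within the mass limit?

53 sci

Check high-value combinations within 9 kg:
- seismometer: mass 8, value 53
- magnetometer: mass 7, value 47
- relay+radar: mass 6+3=9, value 32+11=43
- weather mast+radar: mass 5+3=8, value 28+11=39
Best: 53 sci.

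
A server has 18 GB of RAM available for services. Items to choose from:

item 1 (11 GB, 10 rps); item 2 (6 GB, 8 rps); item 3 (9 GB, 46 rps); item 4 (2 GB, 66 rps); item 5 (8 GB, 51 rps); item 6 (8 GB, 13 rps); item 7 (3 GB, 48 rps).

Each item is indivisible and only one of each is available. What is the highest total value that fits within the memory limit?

Check high-value combinations within 18 GB:
- item 4+item 5+item 7: memory 2+8+3=13, value 66+51+48=165
- item 3+item 4+item 7: memory 9+2+3=14, value 46+66+48=160
- item 4+item 5+item 6: memory 2+8+8=18, value 66+51+13=130
- item 4+item 6+item 7: memory 2+8+3=13, value 66+13+48=127
- item 2+item 4+item 5: memory 6+2+8=16, value 8+66+51=125
Best: 165 rps.

165 rps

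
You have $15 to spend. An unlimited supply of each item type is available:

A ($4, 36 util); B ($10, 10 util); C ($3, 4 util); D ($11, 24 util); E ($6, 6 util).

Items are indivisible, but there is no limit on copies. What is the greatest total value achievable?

112 util

Best value-per-unit is A at 36/4; filling with it alone gives 3×36 = 108.
Optimal mix: 3×A + 1×C → cost 15, value 112.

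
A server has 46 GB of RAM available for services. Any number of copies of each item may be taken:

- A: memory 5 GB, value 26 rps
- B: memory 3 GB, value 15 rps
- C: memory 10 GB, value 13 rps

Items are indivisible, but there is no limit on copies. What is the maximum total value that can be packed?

238 rps

Best value-per-unit is A at 26/5; filling with it alone gives 9×26 = 234.
Optimal mix: 8×A + 2×B → memory 46, value 238.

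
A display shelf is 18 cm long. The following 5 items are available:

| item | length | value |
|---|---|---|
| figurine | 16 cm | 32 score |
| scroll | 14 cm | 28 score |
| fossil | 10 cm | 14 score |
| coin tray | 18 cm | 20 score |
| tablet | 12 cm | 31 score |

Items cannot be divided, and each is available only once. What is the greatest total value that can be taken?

Check high-value combinations within 18 cm:
- figurine: length 16, value 32
- tablet: length 12, value 31
- scroll: length 14, value 28
- coin tray: length 18, value 20
Best: 32 score.

32 score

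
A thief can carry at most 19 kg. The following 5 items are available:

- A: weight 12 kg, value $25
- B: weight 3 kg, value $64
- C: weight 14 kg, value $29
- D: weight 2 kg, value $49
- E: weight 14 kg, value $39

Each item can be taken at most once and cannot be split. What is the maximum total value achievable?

Check high-value combinations within 19 kg:
- B+D+E: weight 3+2+14=19, value 64+49+39=152
- B+C+D: weight 3+14+2=19, value 64+29+49=142
- A+B+D: weight 12+3+2=17, value 25+64+49=138
Best: $152.

$152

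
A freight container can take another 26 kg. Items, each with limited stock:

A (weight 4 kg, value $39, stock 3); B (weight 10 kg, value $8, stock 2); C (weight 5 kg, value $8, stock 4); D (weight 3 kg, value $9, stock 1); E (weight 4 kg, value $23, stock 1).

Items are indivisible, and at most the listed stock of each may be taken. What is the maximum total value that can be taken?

Best selections within weight 26 and stock limits:
- 3×A + 1×C + 1×D + 1×E: weight 24, value 157
- 3×A + 2×C + 1×E: weight 26, value 156
Best: $157.

$157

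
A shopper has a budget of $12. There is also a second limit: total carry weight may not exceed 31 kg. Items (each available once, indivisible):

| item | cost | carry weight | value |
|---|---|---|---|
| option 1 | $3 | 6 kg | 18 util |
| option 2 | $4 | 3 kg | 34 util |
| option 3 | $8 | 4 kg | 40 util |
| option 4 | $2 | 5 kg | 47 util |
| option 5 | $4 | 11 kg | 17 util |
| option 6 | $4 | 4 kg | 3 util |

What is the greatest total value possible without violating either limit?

99 util

Feasible sets respecting both limits:
- option 1+option 2+option 4: cost 9, carry weight 14, value 99
- option 2+option 4+option 5: cost 10, carry weight 19, value 98
- option 3+option 4: cost 10, carry weight 9, value 87
Best: 99 util.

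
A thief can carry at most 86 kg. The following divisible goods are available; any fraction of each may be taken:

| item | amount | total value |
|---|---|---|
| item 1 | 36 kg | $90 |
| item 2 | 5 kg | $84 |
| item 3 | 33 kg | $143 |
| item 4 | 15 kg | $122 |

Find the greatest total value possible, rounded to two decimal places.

Take in order of value per unit:
- item 2 (84/5 per unit): all 5 → value 84, running total 84.00
- item 4 (122/15 per unit): all 15 → value 122, running total 206.00
- item 3 (143/33 per unit): all 33 → value 143, running total 349.00
- item 1 (90/36 per unit): 33 of 36 → value 33×90/36 = 82.5000, running total 431.50
Total 431.50.

431.50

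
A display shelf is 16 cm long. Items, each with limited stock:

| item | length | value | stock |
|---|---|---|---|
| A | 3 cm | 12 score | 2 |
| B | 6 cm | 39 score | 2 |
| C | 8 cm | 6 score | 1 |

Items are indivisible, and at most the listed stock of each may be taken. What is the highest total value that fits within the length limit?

90 score

Best selections within length 16 and stock limits:
- 1×A + 2×B: length 15, value 90
- 2×B: length 12, value 78
- 2×A + 1×B: length 12, value 63
Best: 90 score.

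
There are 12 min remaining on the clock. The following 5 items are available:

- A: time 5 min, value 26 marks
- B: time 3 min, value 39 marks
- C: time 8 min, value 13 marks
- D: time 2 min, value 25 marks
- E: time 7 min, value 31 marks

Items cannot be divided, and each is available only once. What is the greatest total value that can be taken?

This is a 0/1 knapsack; check combinations near the capacity.
- B+D+E: time 3+2+7=12, value 39+25+31=95
- A+B+D: time 5+3+2=10, value 26+39+25=90
- B+E: time 3+7=10, value 39+31=70
- A+B: time 5+3=8, value 26+39=65
Best: 95 marks.

95 marks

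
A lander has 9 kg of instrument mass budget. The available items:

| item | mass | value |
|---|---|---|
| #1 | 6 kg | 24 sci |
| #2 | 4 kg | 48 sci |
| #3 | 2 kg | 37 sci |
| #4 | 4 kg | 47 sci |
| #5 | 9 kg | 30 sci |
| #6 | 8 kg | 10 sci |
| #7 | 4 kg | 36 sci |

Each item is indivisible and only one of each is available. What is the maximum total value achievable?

Check high-value combinations within 9 kg:
- #2+#4: mass 4+4=8, value 48+47=95
- #2+#3: mass 4+2=6, value 48+37=85
- #3+#4: mass 2+4=6, value 37+47=84
- #2+#7: mass 4+4=8, value 48+36=84
- #4+#7: mass 4+4=8, value 47+36=83
Best: 95 sci.

95 sci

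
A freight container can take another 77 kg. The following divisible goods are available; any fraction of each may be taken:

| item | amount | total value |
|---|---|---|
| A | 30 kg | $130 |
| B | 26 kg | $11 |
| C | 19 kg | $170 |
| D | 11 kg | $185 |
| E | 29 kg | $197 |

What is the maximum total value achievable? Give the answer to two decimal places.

630.00

Take in order of value per unit:
- D (185/11 per unit): all 11 → value 185, running total 185.00
- C (170/19 per unit): all 19 → value 170, running total 355.00
- E (197/29 per unit): all 29 → value 197, running total 552.00
- A (130/30 per unit): 18 of 30 → value 18×130/30 = 78.0000, running total 630.00
Total 630.00.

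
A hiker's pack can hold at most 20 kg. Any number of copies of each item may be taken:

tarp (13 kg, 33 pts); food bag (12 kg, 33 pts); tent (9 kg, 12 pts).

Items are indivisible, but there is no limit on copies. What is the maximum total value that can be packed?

Best value-per-unit is food bag at 33/12; filling with it alone gives 1×33 = 33.
Optimal mix: 1×tarp → weight 13, value 33.

33 pts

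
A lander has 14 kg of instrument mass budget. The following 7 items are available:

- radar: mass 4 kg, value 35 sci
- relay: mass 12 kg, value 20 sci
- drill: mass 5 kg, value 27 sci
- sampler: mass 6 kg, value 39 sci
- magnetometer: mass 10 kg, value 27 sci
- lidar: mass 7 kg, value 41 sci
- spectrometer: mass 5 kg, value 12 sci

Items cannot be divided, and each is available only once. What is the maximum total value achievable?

80 sci

Check high-value combinations within 14 kg:
- sampler+lidar: mass 6+7=13, value 39+41=80
- radar+lidar: mass 4+7=11, value 35+41=76
- radar+sampler: mass 4+6=10, value 35+39=74
Best: 80 sci.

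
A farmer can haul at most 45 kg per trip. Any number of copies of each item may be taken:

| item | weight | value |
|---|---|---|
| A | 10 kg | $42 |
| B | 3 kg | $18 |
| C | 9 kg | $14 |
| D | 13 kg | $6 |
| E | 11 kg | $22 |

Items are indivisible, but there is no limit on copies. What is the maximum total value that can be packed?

$270

Best value-per-unit is B at 18/3, and filling with it alone uses weight 15×3=45. No mix of the others beats 15×18 = 270.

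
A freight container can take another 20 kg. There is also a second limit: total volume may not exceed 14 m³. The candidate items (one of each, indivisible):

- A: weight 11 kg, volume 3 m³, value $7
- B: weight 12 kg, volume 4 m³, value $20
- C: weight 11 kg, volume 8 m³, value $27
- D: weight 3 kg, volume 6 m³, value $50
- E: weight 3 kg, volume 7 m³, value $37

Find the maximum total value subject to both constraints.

Feasible sets respecting both limits:
- D+E: weight 6, volume 13, value 87
- C+D: weight 14, volume 14, value 77
- B+D: weight 15, volume 10, value 70
- A+D: weight 14, volume 9, value 57
Best: $87.

$87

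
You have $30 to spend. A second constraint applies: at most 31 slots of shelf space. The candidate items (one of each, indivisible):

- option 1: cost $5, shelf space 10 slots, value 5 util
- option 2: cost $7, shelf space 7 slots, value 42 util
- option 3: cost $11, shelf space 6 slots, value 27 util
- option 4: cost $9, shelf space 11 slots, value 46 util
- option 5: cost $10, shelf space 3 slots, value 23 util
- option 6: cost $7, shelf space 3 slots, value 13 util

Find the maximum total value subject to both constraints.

Feasible sets respecting both limits:
- option 2+option 3+option 4: cost 27, shelf space 24, value 115
- option 2+option 4+option 5: cost 26, shelf space 21, value 111
- option 1+option 2+option 4+option 6: cost 28, shelf space 31, value 106
Best: 115 util.

115 util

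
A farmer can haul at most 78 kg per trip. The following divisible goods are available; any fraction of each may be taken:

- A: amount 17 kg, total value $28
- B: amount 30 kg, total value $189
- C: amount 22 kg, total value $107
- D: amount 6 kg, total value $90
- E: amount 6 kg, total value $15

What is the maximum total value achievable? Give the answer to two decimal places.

Take in order of value per unit:
- D (90/6 per unit): all 6 → value 90, running total 90.00
- B (189/30 per unit): all 30 → value 189, running total 279.00
- C (107/22 per unit): all 22 → value 107, running total 386.00
- E (15/6 per unit): all 6 → value 15, running total 401.00
- A (28/17 per unit): 14 of 17 → value 14×28/17 = 23.0588, running total 424.06
Total 424.06.

424.06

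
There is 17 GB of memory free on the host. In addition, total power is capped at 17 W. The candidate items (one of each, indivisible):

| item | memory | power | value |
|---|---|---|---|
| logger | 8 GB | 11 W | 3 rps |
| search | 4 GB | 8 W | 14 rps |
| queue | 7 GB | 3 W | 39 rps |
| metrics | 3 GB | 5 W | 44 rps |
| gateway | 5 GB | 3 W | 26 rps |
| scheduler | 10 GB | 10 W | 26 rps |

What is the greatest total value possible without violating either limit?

Feasible sets respecting both limits:
- queue+metrics+gateway: memory 15, power 11, value 109
- search+queue+metrics: memory 14, power 16, value 97
- search+metrics+gateway: memory 12, power 16, value 84
- queue+metrics: memory 10, power 8, value 83
Best: 109 rps.

109 rps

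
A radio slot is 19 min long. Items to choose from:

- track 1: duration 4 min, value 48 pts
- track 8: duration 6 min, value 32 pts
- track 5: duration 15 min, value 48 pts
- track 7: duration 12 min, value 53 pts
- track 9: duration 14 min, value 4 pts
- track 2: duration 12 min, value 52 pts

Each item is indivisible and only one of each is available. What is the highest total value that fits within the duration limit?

Check high-value combinations within 19 min:
- track 1+track 7: duration 4+12=16, value 48+53=101
- track 1+track 2: duration 4+12=16, value 48+52=100
- track 1+track 5: duration 4+15=19, value 48+48=96
Best: 101 pts.

101 pts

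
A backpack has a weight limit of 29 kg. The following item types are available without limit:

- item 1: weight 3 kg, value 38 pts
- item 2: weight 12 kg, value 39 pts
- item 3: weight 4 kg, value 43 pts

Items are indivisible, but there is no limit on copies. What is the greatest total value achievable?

Best value-per-unit is item 1 at 38/3; filling with it alone gives 9×38 = 342.
Optimal mix: 7×item 1 + 2×item 3 → weight 29, value 352.

352 pts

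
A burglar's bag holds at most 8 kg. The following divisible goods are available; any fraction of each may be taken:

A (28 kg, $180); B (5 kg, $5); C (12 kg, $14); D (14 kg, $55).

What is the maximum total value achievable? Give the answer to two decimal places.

Take in order of value per unit:
- A (180/28 per unit): 8 of 28 → value 8×180/28 = 51.4286, running total 51.43
Total 51.43.

51.43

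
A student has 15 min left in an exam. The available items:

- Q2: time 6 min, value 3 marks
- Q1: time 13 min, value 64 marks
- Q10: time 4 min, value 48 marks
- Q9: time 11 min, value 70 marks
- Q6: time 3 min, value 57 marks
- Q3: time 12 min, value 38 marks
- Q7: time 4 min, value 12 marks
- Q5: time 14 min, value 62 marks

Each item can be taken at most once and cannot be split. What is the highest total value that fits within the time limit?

127 marks

Check high-value combinations within 15 min:
- Q9+Q6: time 11+3=14, value 70+57=127
- Q10+Q9: time 4+11=15, value 48+70=118
- Q10+Q6+Q7: time 4+3+4=11, value 48+57+12=117
- Q2+Q10+Q6: time 6+4+3=13, value 3+48+57=108
Best: 127 marks.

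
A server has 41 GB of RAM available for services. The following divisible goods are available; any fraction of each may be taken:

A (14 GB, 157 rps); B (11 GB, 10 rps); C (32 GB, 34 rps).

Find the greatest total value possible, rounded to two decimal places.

Take in order of value per unit:
- A (157/14 per unit): all 14 → value 157, running total 157.00
- C (34/32 per unit): 27 of 32 → value 27×34/32 = 28.6875, running total 185.69
Total 185.69.

185.69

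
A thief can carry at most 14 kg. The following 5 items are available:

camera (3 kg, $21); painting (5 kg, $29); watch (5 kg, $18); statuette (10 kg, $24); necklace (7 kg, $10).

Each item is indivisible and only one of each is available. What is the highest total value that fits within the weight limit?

Check high-value combinations within 14 kg:
- camera+painting+watch: weight 3+5+5=13, value 21+29+18=68
- camera+painting: weight 3+5=8, value 21+29=50
- painting+watch: weight 5+5=10, value 29+18=47
- camera+statuette: weight 3+10=13, value 21+24=45
- camera+watch: weight 3+5=8, value 21+18=39
Best: $68.

$68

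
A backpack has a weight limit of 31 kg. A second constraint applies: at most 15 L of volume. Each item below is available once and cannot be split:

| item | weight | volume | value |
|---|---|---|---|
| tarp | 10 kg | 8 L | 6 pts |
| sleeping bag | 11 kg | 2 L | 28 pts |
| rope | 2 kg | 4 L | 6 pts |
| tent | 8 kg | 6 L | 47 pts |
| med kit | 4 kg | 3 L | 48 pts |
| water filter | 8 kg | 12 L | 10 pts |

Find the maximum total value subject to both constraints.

129 pts

Feasible sets respecting both limits:
- sleeping bag+rope+tent+med kit: weight 25, volume 15, value 129
- sleeping bag+tent+med kit: weight 23, volume 11, value 123
- rope+tent+med kit: weight 14, volume 13, value 101
Best: 129 pts.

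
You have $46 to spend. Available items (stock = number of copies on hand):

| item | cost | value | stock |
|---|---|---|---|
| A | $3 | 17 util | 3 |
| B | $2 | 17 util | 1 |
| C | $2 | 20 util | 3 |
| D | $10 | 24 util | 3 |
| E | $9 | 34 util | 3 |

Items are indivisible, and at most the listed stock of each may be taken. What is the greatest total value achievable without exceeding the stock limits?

230 util

Best selections within cost 46 and stock limits:
- 3×A + 1×B + 3×C + 3×E: cost 44, value 230
- 3×A + 1×B + 3×C + 1×D + 2×E: cost 45, value 220
- 2×A + 1×B + 3×C + 3×E: cost 41, value 213
Best: 230 util.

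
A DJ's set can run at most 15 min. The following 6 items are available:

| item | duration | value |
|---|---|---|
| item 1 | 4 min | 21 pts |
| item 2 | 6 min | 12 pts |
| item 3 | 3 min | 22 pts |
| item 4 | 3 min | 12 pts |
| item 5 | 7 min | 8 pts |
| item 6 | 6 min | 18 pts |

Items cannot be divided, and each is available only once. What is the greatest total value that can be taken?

61 pts

Check high-value combinations within 15 min:
- item 1+item 3+item 6: duration 4+3+6=13, value 21+22+18=61
- item 1+item 3+item 4: duration 4+3+3=10, value 21+22+12=55
- item 1+item 2+item 3: duration 4+6+3=13, value 21+12+22=55
- item 3+item 4+item 6: duration 3+3+6=12, value 22+12+18=52
- item 2+item 3+item 6: duration 6+3+6=15, value 12+22+18=52
Best: 61 pts.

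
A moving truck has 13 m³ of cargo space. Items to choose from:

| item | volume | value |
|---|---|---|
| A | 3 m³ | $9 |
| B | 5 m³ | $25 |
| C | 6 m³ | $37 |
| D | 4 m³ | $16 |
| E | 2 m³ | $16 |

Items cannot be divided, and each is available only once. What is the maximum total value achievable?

$78

Check high-value combinations within 13 m³:
- B+C+E: volume 5+6+2=13, value 25+37+16=78
- C+D+E: volume 6+4+2=12, value 37+16+16=69
- B+C: volume 5+6=11, value 25+37=62
- A+C+E: volume 3+6+2=11, value 9+37+16=62
Best: $78.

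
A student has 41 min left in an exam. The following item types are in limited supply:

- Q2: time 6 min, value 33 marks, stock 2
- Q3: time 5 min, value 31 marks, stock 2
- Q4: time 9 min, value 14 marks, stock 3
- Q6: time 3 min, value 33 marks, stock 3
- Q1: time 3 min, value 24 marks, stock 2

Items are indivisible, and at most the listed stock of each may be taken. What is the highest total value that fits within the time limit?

275 marks

Top feasible selections:
- 2×Q2 + 2×Q3 + 3×Q6 + 2×Q1: time 37, value 275
- 2×Q2 + 1×Q3 + 1×Q4 + 3×Q6 + 2×Q1: time 41, value 258
Best: 275 marks.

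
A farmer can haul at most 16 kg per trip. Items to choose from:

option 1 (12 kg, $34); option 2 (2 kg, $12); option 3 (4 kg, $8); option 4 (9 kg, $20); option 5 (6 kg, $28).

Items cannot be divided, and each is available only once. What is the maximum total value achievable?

$48

Check high-value combinations within 16 kg:
- option 2+option 3+option 5: weight 2+4+6=12, value 12+8+28=48
- option 4+option 5: weight 9+6=15, value 20+28=48
- option 1+option 2: weight 12+2=14, value 34+12=46
Best: $48.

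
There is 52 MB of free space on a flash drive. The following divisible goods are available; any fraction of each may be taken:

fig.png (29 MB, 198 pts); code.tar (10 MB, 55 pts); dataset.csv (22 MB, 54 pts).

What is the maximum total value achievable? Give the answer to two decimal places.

Take in order of value per unit:
- fig.png (198/29 per unit): all 29 → value 198, running total 198.00
- code.tar (55/10 per unit): all 10 → value 55, running total 253.00
- dataset.csv (54/22 per unit): 13 of 22 → value 13×54/22 = 31.9091, running total 284.91
Total 284.91.

284.91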